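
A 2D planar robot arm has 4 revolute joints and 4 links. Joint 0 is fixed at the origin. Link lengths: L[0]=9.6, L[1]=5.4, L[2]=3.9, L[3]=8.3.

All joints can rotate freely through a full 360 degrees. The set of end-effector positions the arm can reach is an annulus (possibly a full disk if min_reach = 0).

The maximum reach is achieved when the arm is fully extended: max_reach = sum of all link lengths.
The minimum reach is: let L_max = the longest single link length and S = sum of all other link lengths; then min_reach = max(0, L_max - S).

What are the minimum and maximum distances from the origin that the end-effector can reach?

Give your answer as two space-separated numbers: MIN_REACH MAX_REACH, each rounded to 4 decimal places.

Answer: 0.0000 27.2000

Derivation:
Link lengths: [9.6, 5.4, 3.9, 8.3]
max_reach = 9.6 + 5.4 + 3.9 + 8.3 = 27.2
L_max = max([9.6, 5.4, 3.9, 8.3]) = 9.6
S (sum of others) = 27.2 - 9.6 = 17.6
min_reach = max(0, 9.6 - 17.6) = max(0, -8) = 0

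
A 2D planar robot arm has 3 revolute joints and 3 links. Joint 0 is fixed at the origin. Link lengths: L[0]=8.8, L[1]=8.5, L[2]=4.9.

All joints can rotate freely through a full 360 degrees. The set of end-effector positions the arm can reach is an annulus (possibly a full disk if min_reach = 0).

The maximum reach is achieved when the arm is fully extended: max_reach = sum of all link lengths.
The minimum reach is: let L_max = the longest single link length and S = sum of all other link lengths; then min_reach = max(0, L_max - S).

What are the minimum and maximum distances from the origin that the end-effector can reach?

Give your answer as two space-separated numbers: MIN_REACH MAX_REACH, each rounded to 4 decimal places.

Answer: 0.0000 22.2000

Derivation:
Link lengths: [8.8, 8.5, 4.9]
max_reach = 8.8 + 8.5 + 4.9 = 22.2
L_max = max([8.8, 8.5, 4.9]) = 8.8
S (sum of others) = 22.2 - 8.8 = 13.4
min_reach = max(0, 8.8 - 13.4) = max(0, -4.6) = 0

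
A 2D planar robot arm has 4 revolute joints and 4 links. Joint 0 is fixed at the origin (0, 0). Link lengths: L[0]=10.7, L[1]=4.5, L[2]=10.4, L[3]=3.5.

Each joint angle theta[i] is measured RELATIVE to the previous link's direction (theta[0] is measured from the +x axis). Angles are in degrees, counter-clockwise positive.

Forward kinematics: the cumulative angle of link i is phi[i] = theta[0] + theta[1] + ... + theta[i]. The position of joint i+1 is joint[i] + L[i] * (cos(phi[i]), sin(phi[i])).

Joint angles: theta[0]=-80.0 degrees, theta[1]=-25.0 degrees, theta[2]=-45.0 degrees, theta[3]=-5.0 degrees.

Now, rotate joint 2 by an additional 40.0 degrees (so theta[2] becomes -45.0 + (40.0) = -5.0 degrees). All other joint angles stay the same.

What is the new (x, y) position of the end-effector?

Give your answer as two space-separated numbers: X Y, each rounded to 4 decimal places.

joint[0] = (0.0000, 0.0000)  (base)
link 0: phi[0] = -80 = -80 deg
  cos(-80 deg) = 0.1736, sin(-80 deg) = -0.9848
  joint[1] = (0.0000, 0.0000) + 10.7 * (0.1736, -0.9848) = (0.0000 + 1.8580, 0.0000 + -10.5374) = (1.8580, -10.5374)
link 1: phi[1] = -80 + -25 = -105 deg
  cos(-105 deg) = -0.2588, sin(-105 deg) = -0.9659
  joint[2] = (1.8580, -10.5374) + 4.5 * (-0.2588, -0.9659) = (1.8580 + -1.1647, -10.5374 + -4.3467) = (0.6933, -14.8841)
link 2: phi[2] = -80 + -25 + -5 = -110 deg
  cos(-110 deg) = -0.3420, sin(-110 deg) = -0.9397
  joint[3] = (0.6933, -14.8841) + 10.4 * (-0.3420, -0.9397) = (0.6933 + -3.5570, -14.8841 + -9.7728) = (-2.8637, -24.6569)
link 3: phi[3] = -80 + -25 + -5 + -5 = -115 deg
  cos(-115 deg) = -0.4226, sin(-115 deg) = -0.9063
  joint[4] = (-2.8637, -24.6569) + 3.5 * (-0.4226, -0.9063) = (-2.8637 + -1.4792, -24.6569 + -3.1721) = (-4.3428, -27.8290)
End effector: (-4.3428, -27.8290)

Answer: -4.3428 -27.8290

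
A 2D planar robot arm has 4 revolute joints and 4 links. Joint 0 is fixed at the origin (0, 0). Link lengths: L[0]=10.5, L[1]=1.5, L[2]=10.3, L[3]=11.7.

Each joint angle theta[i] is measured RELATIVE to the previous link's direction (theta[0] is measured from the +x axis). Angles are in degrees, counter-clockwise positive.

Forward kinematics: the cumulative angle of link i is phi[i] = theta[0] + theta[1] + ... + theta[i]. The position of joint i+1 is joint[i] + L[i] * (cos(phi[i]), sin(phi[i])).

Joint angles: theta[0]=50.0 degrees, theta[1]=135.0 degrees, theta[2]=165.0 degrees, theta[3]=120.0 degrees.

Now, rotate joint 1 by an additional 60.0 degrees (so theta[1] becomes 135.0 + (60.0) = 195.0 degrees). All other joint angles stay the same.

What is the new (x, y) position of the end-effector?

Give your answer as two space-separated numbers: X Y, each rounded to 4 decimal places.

Answer: 1.2138 16.6059

Derivation:
joint[0] = (0.0000, 0.0000)  (base)
link 0: phi[0] = 50 = 50 deg
  cos(50 deg) = 0.6428, sin(50 deg) = 0.7660
  joint[1] = (0.0000, 0.0000) + 10.5 * (0.6428, 0.7660) = (0.0000 + 6.7493, 0.0000 + 8.0435) = (6.7493, 8.0435)
link 1: phi[1] = 50 + 195 = 245 deg
  cos(245 deg) = -0.4226, sin(245 deg) = -0.9063
  joint[2] = (6.7493, 8.0435) + 1.5 * (-0.4226, -0.9063) = (6.7493 + -0.6339, 8.0435 + -1.3595) = (6.1153, 6.6840)
link 2: phi[2] = 50 + 195 + 165 = 410 deg
  cos(410 deg) = 0.6428, sin(410 deg) = 0.7660
  joint[3] = (6.1153, 6.6840) + 10.3 * (0.6428, 0.7660) = (6.1153 + 6.6207, 6.6840 + 7.8903) = (12.7361, 14.5743)
link 3: phi[3] = 50 + 195 + 165 + 120 = 530 deg
  cos(530 deg) = -0.9848, sin(530 deg) = 0.1736
  joint[4] = (12.7361, 14.5743) + 11.7 * (-0.9848, 0.1736) = (12.7361 + -11.5223, 14.5743 + 2.0317) = (1.2138, 16.6059)
End effector: (1.2138, 16.6059)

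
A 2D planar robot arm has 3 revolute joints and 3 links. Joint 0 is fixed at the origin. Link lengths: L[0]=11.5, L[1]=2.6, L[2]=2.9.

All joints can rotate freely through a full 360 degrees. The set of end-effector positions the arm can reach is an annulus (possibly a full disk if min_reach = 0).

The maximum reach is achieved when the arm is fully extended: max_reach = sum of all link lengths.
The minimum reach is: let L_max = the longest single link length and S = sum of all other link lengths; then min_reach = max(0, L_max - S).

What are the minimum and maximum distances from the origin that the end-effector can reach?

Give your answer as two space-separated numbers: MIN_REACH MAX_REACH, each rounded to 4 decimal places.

Link lengths: [11.5, 2.6, 2.9]
max_reach = 11.5 + 2.6 + 2.9 = 17
L_max = max([11.5, 2.6, 2.9]) = 11.5
S (sum of others) = 17 - 11.5 = 5.5
min_reach = max(0, 11.5 - 5.5) = max(0, 6) = 6

Answer: 6.0000 17.0000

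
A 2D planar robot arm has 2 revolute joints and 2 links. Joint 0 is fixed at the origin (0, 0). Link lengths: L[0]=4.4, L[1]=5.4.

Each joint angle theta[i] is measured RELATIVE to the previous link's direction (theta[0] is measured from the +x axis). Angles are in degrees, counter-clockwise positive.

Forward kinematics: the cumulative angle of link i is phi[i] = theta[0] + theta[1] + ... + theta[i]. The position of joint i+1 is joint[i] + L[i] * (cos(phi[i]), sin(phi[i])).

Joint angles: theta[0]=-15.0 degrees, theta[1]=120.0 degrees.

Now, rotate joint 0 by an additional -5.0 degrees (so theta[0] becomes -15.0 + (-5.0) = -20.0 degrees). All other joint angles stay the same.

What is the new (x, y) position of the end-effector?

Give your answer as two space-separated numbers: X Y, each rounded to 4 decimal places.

joint[0] = (0.0000, 0.0000)  (base)
link 0: phi[0] = -20 = -20 deg
  cos(-20 deg) = 0.9397, sin(-20 deg) = -0.3420
  joint[1] = (0.0000, 0.0000) + 4.4 * (0.9397, -0.3420) = (0.0000 + 4.1346, 0.0000 + -1.5049) = (4.1346, -1.5049)
link 1: phi[1] = -20 + 120 = 100 deg
  cos(100 deg) = -0.1736, sin(100 deg) = 0.9848
  joint[2] = (4.1346, -1.5049) + 5.4 * (-0.1736, 0.9848) = (4.1346 + -0.9377, -1.5049 + 5.3180) = (3.1969, 3.8131)
End effector: (3.1969, 3.8131)

Answer: 3.1969 3.8131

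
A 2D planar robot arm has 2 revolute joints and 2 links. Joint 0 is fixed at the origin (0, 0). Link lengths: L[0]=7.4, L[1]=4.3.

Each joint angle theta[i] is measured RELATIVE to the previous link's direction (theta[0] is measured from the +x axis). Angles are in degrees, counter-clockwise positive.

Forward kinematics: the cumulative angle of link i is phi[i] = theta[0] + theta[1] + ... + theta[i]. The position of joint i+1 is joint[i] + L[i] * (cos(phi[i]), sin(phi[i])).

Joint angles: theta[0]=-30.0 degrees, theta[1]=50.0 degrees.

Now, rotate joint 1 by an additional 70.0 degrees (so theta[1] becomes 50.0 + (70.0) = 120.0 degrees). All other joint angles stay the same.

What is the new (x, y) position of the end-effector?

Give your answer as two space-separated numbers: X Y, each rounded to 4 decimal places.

joint[0] = (0.0000, 0.0000)  (base)
link 0: phi[0] = -30 = -30 deg
  cos(-30 deg) = 0.8660, sin(-30 deg) = -0.5000
  joint[1] = (0.0000, 0.0000) + 7.4 * (0.8660, -0.5000) = (0.0000 + 6.4086, 0.0000 + -3.7000) = (6.4086, -3.7000)
link 1: phi[1] = -30 + 120 = 90 deg
  cos(90 deg) = 0.0000, sin(90 deg) = 1.0000
  joint[2] = (6.4086, -3.7000) + 4.3 * (0.0000, 1.0000) = (6.4086 + 0.0000, -3.7000 + 4.3000) = (6.4086, 0.6000)
End effector: (6.4086, 0.6000)

Answer: 6.4086 0.6000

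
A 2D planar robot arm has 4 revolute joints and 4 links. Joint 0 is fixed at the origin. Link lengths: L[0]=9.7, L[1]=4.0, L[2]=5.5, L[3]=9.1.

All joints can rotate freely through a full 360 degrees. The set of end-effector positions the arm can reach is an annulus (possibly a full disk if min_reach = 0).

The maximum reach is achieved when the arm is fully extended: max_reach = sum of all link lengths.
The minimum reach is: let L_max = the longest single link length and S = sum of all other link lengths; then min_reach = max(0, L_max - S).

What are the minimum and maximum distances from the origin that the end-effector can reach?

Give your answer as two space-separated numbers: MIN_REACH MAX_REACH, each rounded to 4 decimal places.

Answer: 0.0000 28.3000

Derivation:
Link lengths: [9.7, 4.0, 5.5, 9.1]
max_reach = 9.7 + 4 + 5.5 + 9.1 = 28.3
L_max = max([9.7, 4.0, 5.5, 9.1]) = 9.7
S (sum of others) = 28.3 - 9.7 = 18.6
min_reach = max(0, 9.7 - 18.6) = max(0, -8.9) = 0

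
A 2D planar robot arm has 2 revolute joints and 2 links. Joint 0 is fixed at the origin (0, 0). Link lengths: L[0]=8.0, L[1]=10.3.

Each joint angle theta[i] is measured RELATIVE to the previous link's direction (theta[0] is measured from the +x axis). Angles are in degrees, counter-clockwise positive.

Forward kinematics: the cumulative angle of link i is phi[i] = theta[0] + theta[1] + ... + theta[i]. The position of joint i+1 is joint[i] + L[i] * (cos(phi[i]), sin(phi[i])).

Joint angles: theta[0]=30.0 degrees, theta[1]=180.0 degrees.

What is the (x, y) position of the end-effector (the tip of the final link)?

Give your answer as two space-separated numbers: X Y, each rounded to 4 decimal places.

Answer: -1.9919 -1.1500

Derivation:
joint[0] = (0.0000, 0.0000)  (base)
link 0: phi[0] = 30 = 30 deg
  cos(30 deg) = 0.8660, sin(30 deg) = 0.5000
  joint[1] = (0.0000, 0.0000) + 8 * (0.8660, 0.5000) = (0.0000 + 6.9282, 0.0000 + 4.0000) = (6.9282, 4.0000)
link 1: phi[1] = 30 + 180 = 210 deg
  cos(210 deg) = -0.8660, sin(210 deg) = -0.5000
  joint[2] = (6.9282, 4.0000) + 10.3 * (-0.8660, -0.5000) = (6.9282 + -8.9201, 4.0000 + -5.1500) = (-1.9919, -1.1500)
End effector: (-1.9919, -1.1500)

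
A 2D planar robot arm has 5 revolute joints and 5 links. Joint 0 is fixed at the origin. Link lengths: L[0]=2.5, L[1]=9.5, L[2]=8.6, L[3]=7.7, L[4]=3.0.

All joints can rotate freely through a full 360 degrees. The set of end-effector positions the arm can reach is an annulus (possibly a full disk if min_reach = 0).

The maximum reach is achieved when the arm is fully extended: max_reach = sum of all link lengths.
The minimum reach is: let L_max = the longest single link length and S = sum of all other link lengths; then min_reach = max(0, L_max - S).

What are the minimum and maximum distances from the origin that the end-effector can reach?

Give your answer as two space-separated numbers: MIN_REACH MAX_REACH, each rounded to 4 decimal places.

Answer: 0.0000 31.3000

Derivation:
Link lengths: [2.5, 9.5, 8.6, 7.7, 3.0]
max_reach = 2.5 + 9.5 + 8.6 + 7.7 + 3 = 31.3
L_max = max([2.5, 9.5, 8.6, 7.7, 3.0]) = 9.5
S (sum of others) = 31.3 - 9.5 = 21.8
min_reach = max(0, 9.5 - 21.8) = max(0, -12.3) = 0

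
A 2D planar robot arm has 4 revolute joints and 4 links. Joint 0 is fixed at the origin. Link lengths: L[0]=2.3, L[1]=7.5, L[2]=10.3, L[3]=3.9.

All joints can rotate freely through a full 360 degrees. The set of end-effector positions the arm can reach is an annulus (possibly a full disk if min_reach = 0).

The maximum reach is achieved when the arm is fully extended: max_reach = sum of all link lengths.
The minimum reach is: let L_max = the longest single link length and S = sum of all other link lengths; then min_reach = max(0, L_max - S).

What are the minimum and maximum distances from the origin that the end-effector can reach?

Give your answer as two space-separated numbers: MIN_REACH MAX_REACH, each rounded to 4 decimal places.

Answer: 0.0000 24.0000

Derivation:
Link lengths: [2.3, 7.5, 10.3, 3.9]
max_reach = 2.3 + 7.5 + 10.3 + 3.9 = 24
L_max = max([2.3, 7.5, 10.3, 3.9]) = 10.3
S (sum of others) = 24 - 10.3 = 13.7
min_reach = max(0, 10.3 - 13.7) = max(0, -3.4) = 0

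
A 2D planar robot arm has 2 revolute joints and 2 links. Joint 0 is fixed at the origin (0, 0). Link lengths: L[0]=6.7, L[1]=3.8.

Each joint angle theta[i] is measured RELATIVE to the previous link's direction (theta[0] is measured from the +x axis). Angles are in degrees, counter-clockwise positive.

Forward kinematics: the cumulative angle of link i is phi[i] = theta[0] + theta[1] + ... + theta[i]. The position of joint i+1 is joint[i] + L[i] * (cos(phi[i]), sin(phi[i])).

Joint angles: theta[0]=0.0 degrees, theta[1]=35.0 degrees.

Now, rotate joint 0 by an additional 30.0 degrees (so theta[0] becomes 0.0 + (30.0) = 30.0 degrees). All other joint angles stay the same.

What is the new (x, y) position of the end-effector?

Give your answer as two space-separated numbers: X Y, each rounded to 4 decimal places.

joint[0] = (0.0000, 0.0000)  (base)
link 0: phi[0] = 30 = 30 deg
  cos(30 deg) = 0.8660, sin(30 deg) = 0.5000
  joint[1] = (0.0000, 0.0000) + 6.7 * (0.8660, 0.5000) = (0.0000 + 5.8024, 0.0000 + 3.3500) = (5.8024, 3.3500)
link 1: phi[1] = 30 + 35 = 65 deg
  cos(65 deg) = 0.4226, sin(65 deg) = 0.9063
  joint[2] = (5.8024, 3.3500) + 3.8 * (0.4226, 0.9063) = (5.8024 + 1.6059, 3.3500 + 3.4440) = (7.4083, 6.7940)
End effector: (7.4083, 6.7940)

Answer: 7.4083 6.7940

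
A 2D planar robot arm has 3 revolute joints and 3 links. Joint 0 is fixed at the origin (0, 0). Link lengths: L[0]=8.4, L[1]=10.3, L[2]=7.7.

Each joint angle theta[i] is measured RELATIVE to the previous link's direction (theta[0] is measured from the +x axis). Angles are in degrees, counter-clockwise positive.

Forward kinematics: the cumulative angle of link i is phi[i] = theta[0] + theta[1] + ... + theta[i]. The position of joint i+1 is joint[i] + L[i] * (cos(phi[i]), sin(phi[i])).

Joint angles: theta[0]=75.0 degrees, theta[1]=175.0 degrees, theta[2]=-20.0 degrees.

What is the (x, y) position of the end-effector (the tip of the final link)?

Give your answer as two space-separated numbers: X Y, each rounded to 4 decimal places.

joint[0] = (0.0000, 0.0000)  (base)
link 0: phi[0] = 75 = 75 deg
  cos(75 deg) = 0.2588, sin(75 deg) = 0.9659
  joint[1] = (0.0000, 0.0000) + 8.4 * (0.2588, 0.9659) = (0.0000 + 2.1741, 0.0000 + 8.1138) = (2.1741, 8.1138)
link 1: phi[1] = 75 + 175 = 250 deg
  cos(250 deg) = -0.3420, sin(250 deg) = -0.9397
  joint[2] = (2.1741, 8.1138) + 10.3 * (-0.3420, -0.9397) = (2.1741 + -3.5228, 8.1138 + -9.6788) = (-1.3487, -1.5651)
link 2: phi[2] = 75 + 175 + -20 = 230 deg
  cos(230 deg) = -0.6428, sin(230 deg) = -0.7660
  joint[3] = (-1.3487, -1.5651) + 7.7 * (-0.6428, -0.7660) = (-1.3487 + -4.9495, -1.5651 + -5.8985) = (-6.2982, -7.4636)
End effector: (-6.2982, -7.4636)

Answer: -6.2982 -7.4636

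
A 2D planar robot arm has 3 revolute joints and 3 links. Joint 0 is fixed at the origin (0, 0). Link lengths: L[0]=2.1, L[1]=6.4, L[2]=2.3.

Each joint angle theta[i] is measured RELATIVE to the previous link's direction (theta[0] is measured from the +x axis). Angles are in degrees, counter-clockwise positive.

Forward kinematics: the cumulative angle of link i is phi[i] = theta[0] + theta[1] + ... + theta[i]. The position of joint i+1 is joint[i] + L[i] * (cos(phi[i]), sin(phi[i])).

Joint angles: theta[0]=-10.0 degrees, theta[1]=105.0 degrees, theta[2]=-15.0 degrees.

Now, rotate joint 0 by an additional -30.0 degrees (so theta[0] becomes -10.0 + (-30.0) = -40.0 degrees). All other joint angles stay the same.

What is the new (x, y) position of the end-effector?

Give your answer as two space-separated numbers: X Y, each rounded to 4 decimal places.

joint[0] = (0.0000, 0.0000)  (base)
link 0: phi[0] = -40 = -40 deg
  cos(-40 deg) = 0.7660, sin(-40 deg) = -0.6428
  joint[1] = (0.0000, 0.0000) + 2.1 * (0.7660, -0.6428) = (0.0000 + 1.6087, 0.0000 + -1.3499) = (1.6087, -1.3499)
link 1: phi[1] = -40 + 105 = 65 deg
  cos(65 deg) = 0.4226, sin(65 deg) = 0.9063
  joint[2] = (1.6087, -1.3499) + 6.4 * (0.4226, 0.9063) = (1.6087 + 2.7048, -1.3499 + 5.8004) = (4.3135, 4.4505)
link 2: phi[2] = -40 + 105 + -15 = 50 deg
  cos(50 deg) = 0.6428, sin(50 deg) = 0.7660
  joint[3] = (4.3135, 4.4505) + 2.3 * (0.6428, 0.7660) = (4.3135 + 1.4784, 4.4505 + 1.7619) = (5.7919, 6.2124)
End effector: (5.7919, 6.2124)

Answer: 5.7919 6.2124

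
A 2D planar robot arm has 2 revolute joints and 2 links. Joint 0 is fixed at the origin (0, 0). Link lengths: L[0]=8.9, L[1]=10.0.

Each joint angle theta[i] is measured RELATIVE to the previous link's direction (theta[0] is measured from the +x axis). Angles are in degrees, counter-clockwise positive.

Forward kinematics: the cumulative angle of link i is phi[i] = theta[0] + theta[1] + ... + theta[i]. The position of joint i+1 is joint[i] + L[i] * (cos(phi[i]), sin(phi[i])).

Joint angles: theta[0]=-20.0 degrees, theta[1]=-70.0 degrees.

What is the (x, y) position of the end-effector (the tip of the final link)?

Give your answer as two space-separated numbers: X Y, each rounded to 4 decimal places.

joint[0] = (0.0000, 0.0000)  (base)
link 0: phi[0] = -20 = -20 deg
  cos(-20 deg) = 0.9397, sin(-20 deg) = -0.3420
  joint[1] = (0.0000, 0.0000) + 8.9 * (0.9397, -0.3420) = (0.0000 + 8.3633, 0.0000 + -3.0440) = (8.3633, -3.0440)
link 1: phi[1] = -20 + -70 = -90 deg
  cos(-90 deg) = 0.0000, sin(-90 deg) = -1.0000
  joint[2] = (8.3633, -3.0440) + 10 * (0.0000, -1.0000) = (8.3633 + 0.0000, -3.0440 + -10.0000) = (8.3633, -13.0440)
End effector: (8.3633, -13.0440)

Answer: 8.3633 -13.0440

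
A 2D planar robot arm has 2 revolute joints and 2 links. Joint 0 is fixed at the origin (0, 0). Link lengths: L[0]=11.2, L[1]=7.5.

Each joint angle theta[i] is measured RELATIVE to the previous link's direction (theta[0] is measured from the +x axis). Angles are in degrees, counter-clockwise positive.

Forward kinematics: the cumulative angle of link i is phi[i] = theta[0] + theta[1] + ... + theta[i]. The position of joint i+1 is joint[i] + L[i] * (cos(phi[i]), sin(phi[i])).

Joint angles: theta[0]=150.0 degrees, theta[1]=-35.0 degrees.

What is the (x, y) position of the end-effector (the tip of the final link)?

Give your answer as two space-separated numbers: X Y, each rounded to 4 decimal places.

joint[0] = (0.0000, 0.0000)  (base)
link 0: phi[0] = 150 = 150 deg
  cos(150 deg) = -0.8660, sin(150 deg) = 0.5000
  joint[1] = (0.0000, 0.0000) + 11.2 * (-0.8660, 0.5000) = (0.0000 + -9.6995, 0.0000 + 5.6000) = (-9.6995, 5.6000)
link 1: phi[1] = 150 + -35 = 115 deg
  cos(115 deg) = -0.4226, sin(115 deg) = 0.9063
  joint[2] = (-9.6995, 5.6000) + 7.5 * (-0.4226, 0.9063) = (-9.6995 + -3.1696, 5.6000 + 6.7973) = (-12.8691, 12.3973)
End effector: (-12.8691, 12.3973)

Answer: -12.8691 12.3973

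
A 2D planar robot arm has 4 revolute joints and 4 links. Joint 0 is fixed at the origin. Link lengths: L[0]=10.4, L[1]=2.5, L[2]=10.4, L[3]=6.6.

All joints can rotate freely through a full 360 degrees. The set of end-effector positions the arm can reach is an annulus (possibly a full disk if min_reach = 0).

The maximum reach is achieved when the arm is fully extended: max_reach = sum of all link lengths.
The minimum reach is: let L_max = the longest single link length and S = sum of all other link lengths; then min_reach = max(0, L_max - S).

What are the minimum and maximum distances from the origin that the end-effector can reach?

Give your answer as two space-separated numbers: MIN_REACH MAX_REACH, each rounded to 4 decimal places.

Answer: 0.0000 29.9000

Derivation:
Link lengths: [10.4, 2.5, 10.4, 6.6]
max_reach = 10.4 + 2.5 + 10.4 + 6.6 = 29.9
L_max = max([10.4, 2.5, 10.4, 6.6]) = 10.4
S (sum of others) = 29.9 - 10.4 = 19.5
min_reach = max(0, 10.4 - 19.5) = max(0, -9.1) = 0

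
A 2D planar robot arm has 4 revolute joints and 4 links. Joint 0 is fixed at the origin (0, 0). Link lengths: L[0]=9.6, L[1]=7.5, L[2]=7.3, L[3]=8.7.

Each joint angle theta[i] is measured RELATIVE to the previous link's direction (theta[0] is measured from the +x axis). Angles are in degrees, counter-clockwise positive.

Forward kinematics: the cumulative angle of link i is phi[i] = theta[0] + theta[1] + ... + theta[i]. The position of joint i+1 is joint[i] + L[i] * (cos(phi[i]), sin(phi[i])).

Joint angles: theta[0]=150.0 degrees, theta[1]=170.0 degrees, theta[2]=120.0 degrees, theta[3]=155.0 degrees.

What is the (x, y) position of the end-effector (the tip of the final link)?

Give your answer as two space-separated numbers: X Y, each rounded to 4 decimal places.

Answer: -6.2910 0.0416

Derivation:
joint[0] = (0.0000, 0.0000)  (base)
link 0: phi[0] = 150 = 150 deg
  cos(150 deg) = -0.8660, sin(150 deg) = 0.5000
  joint[1] = (0.0000, 0.0000) + 9.6 * (-0.8660, 0.5000) = (0.0000 + -8.3138, 0.0000 + 4.8000) = (-8.3138, 4.8000)
link 1: phi[1] = 150 + 170 = 320 deg
  cos(320 deg) = 0.7660, sin(320 deg) = -0.6428
  joint[2] = (-8.3138, 4.8000) + 7.5 * (0.7660, -0.6428) = (-8.3138 + 5.7453, 4.8000 + -4.8209) = (-2.5685, -0.0209)
link 2: phi[2] = 150 + 170 + 120 = 440 deg
  cos(440 deg) = 0.1736, sin(440 deg) = 0.9848
  joint[3] = (-2.5685, -0.0209) + 7.3 * (0.1736, 0.9848) = (-2.5685 + 1.2676, -0.0209 + 7.1891) = (-1.3009, 7.1682)
link 3: phi[3] = 150 + 170 + 120 + 155 = 595 deg
  cos(595 deg) = -0.5736, sin(595 deg) = -0.8192
  joint[4] = (-1.3009, 7.1682) + 8.7 * (-0.5736, -0.8192) = (-1.3009 + -4.9901, 7.1682 + -7.1266) = (-6.2910, 0.0416)
End effector: (-6.2910, 0.0416)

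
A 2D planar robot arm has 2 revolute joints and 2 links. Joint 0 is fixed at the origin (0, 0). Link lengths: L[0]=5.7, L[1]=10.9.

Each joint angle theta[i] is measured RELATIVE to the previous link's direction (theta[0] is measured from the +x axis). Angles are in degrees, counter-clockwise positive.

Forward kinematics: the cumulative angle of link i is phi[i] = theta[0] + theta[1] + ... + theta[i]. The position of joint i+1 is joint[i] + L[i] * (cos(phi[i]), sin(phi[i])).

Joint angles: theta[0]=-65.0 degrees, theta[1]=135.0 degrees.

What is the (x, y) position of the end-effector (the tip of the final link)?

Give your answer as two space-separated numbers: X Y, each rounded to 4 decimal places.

joint[0] = (0.0000, 0.0000)  (base)
link 0: phi[0] = -65 = -65 deg
  cos(-65 deg) = 0.4226, sin(-65 deg) = -0.9063
  joint[1] = (0.0000, 0.0000) + 5.7 * (0.4226, -0.9063) = (0.0000 + 2.4089, 0.0000 + -5.1660) = (2.4089, -5.1660)
link 1: phi[1] = -65 + 135 = 70 deg
  cos(70 deg) = 0.3420, sin(70 deg) = 0.9397
  joint[2] = (2.4089, -5.1660) + 10.9 * (0.3420, 0.9397) = (2.4089 + 3.7280, -5.1660 + 10.2426) = (6.1369, 5.0767)
End effector: (6.1369, 5.0767)

Answer: 6.1369 5.0767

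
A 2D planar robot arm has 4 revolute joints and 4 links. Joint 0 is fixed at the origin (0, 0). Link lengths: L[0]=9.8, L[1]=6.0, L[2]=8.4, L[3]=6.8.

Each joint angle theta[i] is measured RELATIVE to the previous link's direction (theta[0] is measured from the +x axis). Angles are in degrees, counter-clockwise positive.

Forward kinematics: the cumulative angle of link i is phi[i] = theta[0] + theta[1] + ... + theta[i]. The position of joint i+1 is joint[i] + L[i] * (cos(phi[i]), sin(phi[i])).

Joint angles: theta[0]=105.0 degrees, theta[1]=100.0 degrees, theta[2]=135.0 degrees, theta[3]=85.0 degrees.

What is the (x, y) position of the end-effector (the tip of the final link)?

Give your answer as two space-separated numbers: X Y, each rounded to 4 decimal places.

Answer: 2.7929 10.2203

Derivation:
joint[0] = (0.0000, 0.0000)  (base)
link 0: phi[0] = 105 = 105 deg
  cos(105 deg) = -0.2588, sin(105 deg) = 0.9659
  joint[1] = (0.0000, 0.0000) + 9.8 * (-0.2588, 0.9659) = (0.0000 + -2.5364, 0.0000 + 9.4661) = (-2.5364, 9.4661)
link 1: phi[1] = 105 + 100 = 205 deg
  cos(205 deg) = -0.9063, sin(205 deg) = -0.4226
  joint[2] = (-2.5364, 9.4661) + 6 * (-0.9063, -0.4226) = (-2.5364 + -5.4378, 9.4661 + -2.5357) = (-7.9743, 6.9304)
link 2: phi[2] = 105 + 100 + 135 = 340 deg
  cos(340 deg) = 0.9397, sin(340 deg) = -0.3420
  joint[3] = (-7.9743, 6.9304) + 8.4 * (0.9397, -0.3420) = (-7.9743 + 7.8934, 6.9304 + -2.8730) = (-0.0809, 4.0574)
link 3: phi[3] = 105 + 100 + 135 + 85 = 425 deg
  cos(425 deg) = 0.4226, sin(425 deg) = 0.9063
  joint[4] = (-0.0809, 4.0574) + 6.8 * (0.4226, 0.9063) = (-0.0809 + 2.8738, 4.0574 + 6.1629) = (2.7929, 10.2203)
End effector: (2.7929, 10.2203)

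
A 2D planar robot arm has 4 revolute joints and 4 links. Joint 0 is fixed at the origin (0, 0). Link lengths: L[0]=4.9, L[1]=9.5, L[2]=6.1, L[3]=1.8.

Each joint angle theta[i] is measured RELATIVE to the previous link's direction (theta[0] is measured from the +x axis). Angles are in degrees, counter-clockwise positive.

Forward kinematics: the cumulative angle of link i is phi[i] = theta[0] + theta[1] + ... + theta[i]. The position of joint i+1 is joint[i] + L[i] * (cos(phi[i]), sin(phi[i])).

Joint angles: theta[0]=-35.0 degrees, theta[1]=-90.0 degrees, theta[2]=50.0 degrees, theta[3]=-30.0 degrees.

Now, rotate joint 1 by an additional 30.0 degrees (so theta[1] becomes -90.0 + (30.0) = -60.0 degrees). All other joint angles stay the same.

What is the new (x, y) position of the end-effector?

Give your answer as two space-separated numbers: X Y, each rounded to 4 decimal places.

Answer: 7.9651 -18.3264

Derivation:
joint[0] = (0.0000, 0.0000)  (base)
link 0: phi[0] = -35 = -35 deg
  cos(-35 deg) = 0.8192, sin(-35 deg) = -0.5736
  joint[1] = (0.0000, 0.0000) + 4.9 * (0.8192, -0.5736) = (0.0000 + 4.0138, 0.0000 + -2.8105) = (4.0138, -2.8105)
link 1: phi[1] = -35 + -60 = -95 deg
  cos(-95 deg) = -0.0872, sin(-95 deg) = -0.9962
  joint[2] = (4.0138, -2.8105) + 9.5 * (-0.0872, -0.9962) = (4.0138 + -0.8280, -2.8105 + -9.4638) = (3.1859, -12.2744)
link 2: phi[2] = -35 + -60 + 50 = -45 deg
  cos(-45 deg) = 0.7071, sin(-45 deg) = -0.7071
  joint[3] = (3.1859, -12.2744) + 6.1 * (0.7071, -0.7071) = (3.1859 + 4.3134, -12.2744 + -4.3134) = (7.4992, -16.5877)
link 3: phi[3] = -35 + -60 + 50 + -30 = -75 deg
  cos(-75 deg) = 0.2588, sin(-75 deg) = -0.9659
  joint[4] = (7.4992, -16.5877) + 1.8 * (0.2588, -0.9659) = (7.4992 + 0.4659, -16.5877 + -1.7387) = (7.9651, -18.3264)
End effector: (7.9651, -18.3264)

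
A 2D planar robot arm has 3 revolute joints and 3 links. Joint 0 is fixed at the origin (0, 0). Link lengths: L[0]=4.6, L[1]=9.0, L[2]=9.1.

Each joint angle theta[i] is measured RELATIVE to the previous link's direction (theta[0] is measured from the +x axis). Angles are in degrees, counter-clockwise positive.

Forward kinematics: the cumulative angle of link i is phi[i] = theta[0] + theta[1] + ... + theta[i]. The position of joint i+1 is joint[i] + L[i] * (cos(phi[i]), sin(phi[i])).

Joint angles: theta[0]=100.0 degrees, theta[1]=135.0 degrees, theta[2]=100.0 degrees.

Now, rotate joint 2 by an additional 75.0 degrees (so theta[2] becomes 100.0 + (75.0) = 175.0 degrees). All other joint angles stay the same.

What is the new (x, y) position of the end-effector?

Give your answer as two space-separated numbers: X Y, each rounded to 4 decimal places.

joint[0] = (0.0000, 0.0000)  (base)
link 0: phi[0] = 100 = 100 deg
  cos(100 deg) = -0.1736, sin(100 deg) = 0.9848
  joint[1] = (0.0000, 0.0000) + 4.6 * (-0.1736, 0.9848) = (0.0000 + -0.7988, 0.0000 + 4.5301) = (-0.7988, 4.5301)
link 1: phi[1] = 100 + 135 = 235 deg
  cos(235 deg) = -0.5736, sin(235 deg) = -0.8192
  joint[2] = (-0.7988, 4.5301) + 9 * (-0.5736, -0.8192) = (-0.7988 + -5.1622, 4.5301 + -7.3724) = (-5.9610, -2.8423)
link 2: phi[2] = 100 + 135 + 175 = 410 deg
  cos(410 deg) = 0.6428, sin(410 deg) = 0.7660
  joint[3] = (-5.9610, -2.8423) + 9.1 * (0.6428, 0.7660) = (-5.9610 + 5.8494, -2.8423 + 6.9710) = (-0.1116, 4.1288)
End effector: (-0.1116, 4.1288)

Answer: -0.1116 4.1288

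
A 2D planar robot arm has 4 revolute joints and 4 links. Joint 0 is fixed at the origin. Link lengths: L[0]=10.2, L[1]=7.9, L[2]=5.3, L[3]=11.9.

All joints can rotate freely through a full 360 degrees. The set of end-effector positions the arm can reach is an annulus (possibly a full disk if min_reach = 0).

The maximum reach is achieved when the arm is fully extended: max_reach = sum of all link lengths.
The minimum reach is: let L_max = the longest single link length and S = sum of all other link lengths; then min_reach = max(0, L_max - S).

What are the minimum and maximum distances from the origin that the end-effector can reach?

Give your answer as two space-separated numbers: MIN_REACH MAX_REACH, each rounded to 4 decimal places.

Answer: 0.0000 35.3000

Derivation:
Link lengths: [10.2, 7.9, 5.3, 11.9]
max_reach = 10.2 + 7.9 + 5.3 + 11.9 = 35.3
L_max = max([10.2, 7.9, 5.3, 11.9]) = 11.9
S (sum of others) = 35.3 - 11.9 = 23.4
min_reach = max(0, 11.9 - 23.4) = max(0, -11.5) = 0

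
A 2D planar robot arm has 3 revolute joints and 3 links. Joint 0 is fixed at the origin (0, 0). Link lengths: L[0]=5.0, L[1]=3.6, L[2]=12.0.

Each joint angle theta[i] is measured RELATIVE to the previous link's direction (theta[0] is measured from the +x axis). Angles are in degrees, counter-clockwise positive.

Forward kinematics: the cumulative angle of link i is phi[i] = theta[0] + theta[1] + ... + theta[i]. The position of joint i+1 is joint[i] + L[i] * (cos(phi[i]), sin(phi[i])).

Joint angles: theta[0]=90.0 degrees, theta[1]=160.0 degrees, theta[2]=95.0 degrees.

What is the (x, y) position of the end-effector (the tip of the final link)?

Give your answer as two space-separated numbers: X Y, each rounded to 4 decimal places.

joint[0] = (0.0000, 0.0000)  (base)
link 0: phi[0] = 90 = 90 deg
  cos(90 deg) = 0.0000, sin(90 deg) = 1.0000
  joint[1] = (0.0000, 0.0000) + 5 * (0.0000, 1.0000) = (0.0000 + 0.0000, 0.0000 + 5.0000) = (0.0000, 5.0000)
link 1: phi[1] = 90 + 160 = 250 deg
  cos(250 deg) = -0.3420, sin(250 deg) = -0.9397
  joint[2] = (0.0000, 5.0000) + 3.6 * (-0.3420, -0.9397) = (0.0000 + -1.2313, 5.0000 + -3.3829) = (-1.2313, 1.6171)
link 2: phi[2] = 90 + 160 + 95 = 345 deg
  cos(345 deg) = 0.9659, sin(345 deg) = -0.2588
  joint[3] = (-1.2313, 1.6171) + 12 * (0.9659, -0.2588) = (-1.2313 + 11.5911, 1.6171 + -3.1058) = (10.3598, -1.4887)
End effector: (10.3598, -1.4887)

Answer: 10.3598 -1.4887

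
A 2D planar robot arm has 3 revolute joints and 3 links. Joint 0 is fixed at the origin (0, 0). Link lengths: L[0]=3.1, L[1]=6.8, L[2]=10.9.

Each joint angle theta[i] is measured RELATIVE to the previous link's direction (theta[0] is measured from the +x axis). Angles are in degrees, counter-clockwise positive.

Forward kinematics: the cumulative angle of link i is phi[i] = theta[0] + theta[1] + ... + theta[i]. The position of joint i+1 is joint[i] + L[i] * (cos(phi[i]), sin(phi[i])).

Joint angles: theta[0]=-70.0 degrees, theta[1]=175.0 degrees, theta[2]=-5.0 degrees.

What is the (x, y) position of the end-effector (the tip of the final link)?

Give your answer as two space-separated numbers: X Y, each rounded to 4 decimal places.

Answer: -2.5925 14.3897

Derivation:
joint[0] = (0.0000, 0.0000)  (base)
link 0: phi[0] = -70 = -70 deg
  cos(-70 deg) = 0.3420, sin(-70 deg) = -0.9397
  joint[1] = (0.0000, 0.0000) + 3.1 * (0.3420, -0.9397) = (0.0000 + 1.0603, 0.0000 + -2.9130) = (1.0603, -2.9130)
link 1: phi[1] = -70 + 175 = 105 deg
  cos(105 deg) = -0.2588, sin(105 deg) = 0.9659
  joint[2] = (1.0603, -2.9130) + 6.8 * (-0.2588, 0.9659) = (1.0603 + -1.7600, -2.9130 + 6.5683) = (-0.6997, 3.6552)
link 2: phi[2] = -70 + 175 + -5 = 100 deg
  cos(100 deg) = -0.1736, sin(100 deg) = 0.9848
  joint[3] = (-0.6997, 3.6552) + 10.9 * (-0.1736, 0.9848) = (-0.6997 + -1.8928, 3.6552 + 10.7344) = (-2.5925, 14.3897)
End effector: (-2.5925, 14.3897)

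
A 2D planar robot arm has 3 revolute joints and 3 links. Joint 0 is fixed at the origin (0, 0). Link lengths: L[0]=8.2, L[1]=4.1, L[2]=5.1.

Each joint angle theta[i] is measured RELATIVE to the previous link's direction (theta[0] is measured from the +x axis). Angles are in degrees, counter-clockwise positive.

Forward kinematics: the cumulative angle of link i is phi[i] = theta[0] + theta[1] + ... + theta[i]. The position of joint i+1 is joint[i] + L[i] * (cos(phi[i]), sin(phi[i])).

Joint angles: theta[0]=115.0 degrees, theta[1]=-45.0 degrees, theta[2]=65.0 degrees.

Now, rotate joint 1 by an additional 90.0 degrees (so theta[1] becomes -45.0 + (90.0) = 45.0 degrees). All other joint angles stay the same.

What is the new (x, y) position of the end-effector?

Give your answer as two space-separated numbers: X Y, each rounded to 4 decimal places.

joint[0] = (0.0000, 0.0000)  (base)
link 0: phi[0] = 115 = 115 deg
  cos(115 deg) = -0.4226, sin(115 deg) = 0.9063
  joint[1] = (0.0000, 0.0000) + 8.2 * (-0.4226, 0.9063) = (0.0000 + -3.4655, 0.0000 + 7.4317) = (-3.4655, 7.4317)
link 1: phi[1] = 115 + 45 = 160 deg
  cos(160 deg) = -0.9397, sin(160 deg) = 0.3420
  joint[2] = (-3.4655, 7.4317) + 4.1 * (-0.9397, 0.3420) = (-3.4655 + -3.8527, 7.4317 + 1.4023) = (-7.3182, 8.8340)
link 2: phi[2] = 115 + 45 + 65 = 225 deg
  cos(225 deg) = -0.7071, sin(225 deg) = -0.7071
  joint[3] = (-7.3182, 8.8340) + 5.1 * (-0.7071, -0.7071) = (-7.3182 + -3.6062, 8.8340 + -3.6062) = (-10.9245, 5.2278)
End effector: (-10.9245, 5.2278)

Answer: -10.9245 5.2278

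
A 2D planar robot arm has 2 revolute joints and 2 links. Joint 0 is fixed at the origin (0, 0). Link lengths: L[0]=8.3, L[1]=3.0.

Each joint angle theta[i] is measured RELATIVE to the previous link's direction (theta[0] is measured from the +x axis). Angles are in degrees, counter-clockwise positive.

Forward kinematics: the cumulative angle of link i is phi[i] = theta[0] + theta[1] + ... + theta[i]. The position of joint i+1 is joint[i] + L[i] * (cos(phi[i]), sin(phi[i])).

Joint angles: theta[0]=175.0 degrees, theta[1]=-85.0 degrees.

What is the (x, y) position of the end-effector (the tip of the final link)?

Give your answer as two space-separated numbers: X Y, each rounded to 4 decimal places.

Answer: -8.2684 3.7234

Derivation:
joint[0] = (0.0000, 0.0000)  (base)
link 0: phi[0] = 175 = 175 deg
  cos(175 deg) = -0.9962, sin(175 deg) = 0.0872
  joint[1] = (0.0000, 0.0000) + 8.3 * (-0.9962, 0.0872) = (0.0000 + -8.2684, 0.0000 + 0.7234) = (-8.2684, 0.7234)
link 1: phi[1] = 175 + -85 = 90 deg
  cos(90 deg) = 0.0000, sin(90 deg) = 1.0000
  joint[2] = (-8.2684, 0.7234) + 3 * (0.0000, 1.0000) = (-8.2684 + 0.0000, 0.7234 + 3.0000) = (-8.2684, 3.7234)
End effector: (-8.2684, 3.7234)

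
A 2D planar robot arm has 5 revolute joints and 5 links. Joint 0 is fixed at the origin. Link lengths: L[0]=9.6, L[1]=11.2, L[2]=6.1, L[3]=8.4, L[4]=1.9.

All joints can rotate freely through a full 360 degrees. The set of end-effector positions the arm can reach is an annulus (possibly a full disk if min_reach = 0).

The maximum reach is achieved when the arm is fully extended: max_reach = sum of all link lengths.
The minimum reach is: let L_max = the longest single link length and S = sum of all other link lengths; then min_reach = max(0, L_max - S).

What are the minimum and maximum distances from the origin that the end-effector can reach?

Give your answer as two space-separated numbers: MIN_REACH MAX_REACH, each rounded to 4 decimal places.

Answer: 0.0000 37.2000

Derivation:
Link lengths: [9.6, 11.2, 6.1, 8.4, 1.9]
max_reach = 9.6 + 11.2 + 6.1 + 8.4 + 1.9 = 37.2
L_max = max([9.6, 11.2, 6.1, 8.4, 1.9]) = 11.2
S (sum of others) = 37.2 - 11.2 = 26
min_reach = max(0, 11.2 - 26) = max(0, -14.8) = 0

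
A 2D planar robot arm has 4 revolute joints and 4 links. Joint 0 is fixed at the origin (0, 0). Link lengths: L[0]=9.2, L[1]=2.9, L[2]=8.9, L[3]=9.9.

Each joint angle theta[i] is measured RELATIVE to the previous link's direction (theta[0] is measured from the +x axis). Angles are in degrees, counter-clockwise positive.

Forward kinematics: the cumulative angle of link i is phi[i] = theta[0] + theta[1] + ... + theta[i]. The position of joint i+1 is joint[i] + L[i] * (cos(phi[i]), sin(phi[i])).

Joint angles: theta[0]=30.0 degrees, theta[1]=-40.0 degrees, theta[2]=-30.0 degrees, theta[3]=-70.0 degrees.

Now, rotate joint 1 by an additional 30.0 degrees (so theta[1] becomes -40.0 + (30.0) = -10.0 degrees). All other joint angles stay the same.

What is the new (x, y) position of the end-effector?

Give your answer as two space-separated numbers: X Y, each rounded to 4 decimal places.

Answer: 21.1764 -5.7032

Derivation:
joint[0] = (0.0000, 0.0000)  (base)
link 0: phi[0] = 30 = 30 deg
  cos(30 deg) = 0.8660, sin(30 deg) = 0.5000
  joint[1] = (0.0000, 0.0000) + 9.2 * (0.8660, 0.5000) = (0.0000 + 7.9674, 0.0000 + 4.6000) = (7.9674, 4.6000)
link 1: phi[1] = 30 + -10 = 20 deg
  cos(20 deg) = 0.9397, sin(20 deg) = 0.3420
  joint[2] = (7.9674, 4.6000) + 2.9 * (0.9397, 0.3420) = (7.9674 + 2.7251, 4.6000 + 0.9919) = (10.6925, 5.5919)
link 2: phi[2] = 30 + -10 + -30 = -10 deg
  cos(-10 deg) = 0.9848, sin(-10 deg) = -0.1736
  joint[3] = (10.6925, 5.5919) + 8.9 * (0.9848, -0.1736) = (10.6925 + 8.7648, 5.5919 + -1.5455) = (19.4573, 4.0464)
link 3: phi[3] = 30 + -10 + -30 + -70 = -80 deg
  cos(-80 deg) = 0.1736, sin(-80 deg) = -0.9848
  joint[4] = (19.4573, 4.0464) + 9.9 * (0.1736, -0.9848) = (19.4573 + 1.7191, 4.0464 + -9.7496) = (21.1764, -5.7032)
End effector: (21.1764, -5.7032)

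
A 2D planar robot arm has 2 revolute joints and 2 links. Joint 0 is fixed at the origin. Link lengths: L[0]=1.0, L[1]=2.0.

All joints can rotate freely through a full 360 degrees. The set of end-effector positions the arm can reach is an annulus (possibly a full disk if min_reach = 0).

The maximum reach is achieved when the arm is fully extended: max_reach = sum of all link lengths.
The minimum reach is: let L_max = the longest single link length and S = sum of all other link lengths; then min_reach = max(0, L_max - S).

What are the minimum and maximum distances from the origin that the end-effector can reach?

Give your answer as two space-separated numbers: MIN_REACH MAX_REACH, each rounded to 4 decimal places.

Link lengths: [1.0, 2.0]
max_reach = 1 + 2 = 3
L_max = max([1.0, 2.0]) = 2
S (sum of others) = 3 - 2 = 1
min_reach = max(0, 2 - 1) = max(0, 1) = 1

Answer: 1.0000 3.0000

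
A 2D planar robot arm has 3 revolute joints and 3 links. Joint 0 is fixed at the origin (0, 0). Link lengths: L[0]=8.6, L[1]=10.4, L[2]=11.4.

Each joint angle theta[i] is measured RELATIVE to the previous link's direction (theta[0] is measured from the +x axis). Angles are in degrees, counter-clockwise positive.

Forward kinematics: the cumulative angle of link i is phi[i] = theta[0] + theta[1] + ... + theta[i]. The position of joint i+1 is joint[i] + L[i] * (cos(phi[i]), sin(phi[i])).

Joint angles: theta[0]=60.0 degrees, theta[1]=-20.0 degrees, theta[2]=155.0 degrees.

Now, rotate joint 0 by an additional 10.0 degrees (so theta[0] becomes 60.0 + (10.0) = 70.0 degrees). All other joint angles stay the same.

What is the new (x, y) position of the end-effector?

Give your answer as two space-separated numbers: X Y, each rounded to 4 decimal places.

joint[0] = (0.0000, 0.0000)  (base)
link 0: phi[0] = 70 = 70 deg
  cos(70 deg) = 0.3420, sin(70 deg) = 0.9397
  joint[1] = (0.0000, 0.0000) + 8.6 * (0.3420, 0.9397) = (0.0000 + 2.9414, 0.0000 + 8.0814) = (2.9414, 8.0814)
link 1: phi[1] = 70 + -20 = 50 deg
  cos(50 deg) = 0.6428, sin(50 deg) = 0.7660
  joint[2] = (2.9414, 8.0814) + 10.4 * (0.6428, 0.7660) = (2.9414 + 6.6850, 8.0814 + 7.9669) = (9.6264, 16.0482)
link 2: phi[2] = 70 + -20 + 155 = 205 deg
  cos(205 deg) = -0.9063, sin(205 deg) = -0.4226
  joint[3] = (9.6264, 16.0482) + 11.4 * (-0.9063, -0.4226) = (9.6264 + -10.3319, 16.0482 + -4.8178) = (-0.7055, 11.2304)
End effector: (-0.7055, 11.2304)

Answer: -0.7055 11.2304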